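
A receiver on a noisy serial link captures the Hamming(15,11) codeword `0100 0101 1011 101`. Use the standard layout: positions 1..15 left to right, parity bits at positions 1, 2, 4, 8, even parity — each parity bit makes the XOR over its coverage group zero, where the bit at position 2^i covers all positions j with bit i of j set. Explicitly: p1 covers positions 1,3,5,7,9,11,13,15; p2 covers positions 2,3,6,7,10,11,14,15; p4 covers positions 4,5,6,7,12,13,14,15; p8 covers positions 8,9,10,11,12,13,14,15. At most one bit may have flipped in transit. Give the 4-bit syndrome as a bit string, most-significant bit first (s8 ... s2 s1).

s1: b1⊕b3⊕b5⊕b7⊕b9⊕b11⊕b13⊕b15 = 0⊕0⊕0⊕0⊕1⊕1⊕1⊕1 = 0
s2: b2⊕b3⊕b6⊕b7⊕b10⊕b11⊕b14⊕b15 = 1⊕0⊕1⊕0⊕0⊕1⊕0⊕1 = 0
s4: b4⊕b5⊕b6⊕b7⊕b12⊕b13⊕b14⊕b15 = 0⊕0⊕1⊕0⊕1⊕1⊕0⊕1 = 0
s8: b8⊕b9⊕b10⊕b11⊕b12⊕b13⊕b14⊕b15 = 1⊕1⊕0⊕1⊕1⊕1⊕0⊕1 = 0
Syndrome (s8...s1) = 0000 → position 0 (no error).

0000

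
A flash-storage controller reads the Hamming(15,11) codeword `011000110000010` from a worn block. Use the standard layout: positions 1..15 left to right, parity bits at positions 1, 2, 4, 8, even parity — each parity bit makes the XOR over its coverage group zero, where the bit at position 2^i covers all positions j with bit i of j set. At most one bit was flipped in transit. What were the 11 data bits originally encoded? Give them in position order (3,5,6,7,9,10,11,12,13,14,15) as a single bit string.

s1: b1⊕b3⊕b5⊕b7⊕b9⊕b11⊕b13⊕b15 = 0⊕1⊕0⊕1⊕0⊕0⊕0⊕0 = 0
s2: b2⊕b3⊕b6⊕b7⊕b10⊕b11⊕b14⊕b15 = 1⊕1⊕0⊕1⊕0⊕0⊕1⊕0 = 0
s4: b4⊕b5⊕b6⊕b7⊕b12⊕b13⊕b14⊕b15 = 0⊕0⊕0⊕1⊕0⊕0⊕1⊕0 = 0
s8: b8⊕b9⊕b10⊕b11⊕b12⊕b13⊕b14⊕b15 = 1⊕0⊕0⊕0⊕0⊕0⊕1⊕0 = 0
Syndrome (s8...s1) = 0000 → position 0 (no error).
No correction needed.
Data bits at positions 3,5,6,7,9,10,11,12,13,14,15: 10010000010

10010000010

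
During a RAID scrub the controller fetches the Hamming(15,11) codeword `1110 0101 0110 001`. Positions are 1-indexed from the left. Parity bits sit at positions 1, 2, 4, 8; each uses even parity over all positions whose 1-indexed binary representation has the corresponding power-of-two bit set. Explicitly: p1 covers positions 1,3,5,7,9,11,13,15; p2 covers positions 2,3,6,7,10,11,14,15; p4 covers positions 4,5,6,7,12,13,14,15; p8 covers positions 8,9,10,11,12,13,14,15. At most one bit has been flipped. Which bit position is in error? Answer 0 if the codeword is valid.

s1: b1⊕b3⊕b5⊕b7⊕b9⊕b11⊕b13⊕b15 = 1⊕1⊕0⊕0⊕0⊕1⊕0⊕1 = 0
s2: b2⊕b3⊕b6⊕b7⊕b10⊕b11⊕b14⊕b15 = 1⊕1⊕1⊕0⊕1⊕1⊕0⊕1 = 0
s4: b4⊕b5⊕b6⊕b7⊕b12⊕b13⊕b14⊕b15 = 0⊕0⊕1⊕0⊕0⊕0⊕0⊕1 = 0
s8: b8⊕b9⊕b10⊕b11⊕b12⊕b13⊕b14⊕b15 = 1⊕0⊕1⊕1⊕0⊕0⊕0⊕1 = 0
Syndrome (s8...s1) = 0000 → position 0 (no error).

0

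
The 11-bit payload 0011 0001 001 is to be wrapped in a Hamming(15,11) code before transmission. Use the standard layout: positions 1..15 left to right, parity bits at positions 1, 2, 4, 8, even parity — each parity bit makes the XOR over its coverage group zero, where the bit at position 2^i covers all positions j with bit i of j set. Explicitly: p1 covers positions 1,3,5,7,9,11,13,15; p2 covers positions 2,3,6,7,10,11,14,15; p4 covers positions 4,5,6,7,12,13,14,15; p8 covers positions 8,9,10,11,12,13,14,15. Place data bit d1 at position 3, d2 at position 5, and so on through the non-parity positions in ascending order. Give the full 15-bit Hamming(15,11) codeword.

Place data bits at non-power-of-two positions: b3=0, b5=0, b6=1, b7=1, b9=0, b10=0, b11=0, b12=1, b13=0, b14=0, b15=1.
p1 = XOR of data positions {3,5,7,9,11,13,15} = 0⊕0⊕1⊕0⊕0⊕0⊕1 = 0
p2 = XOR of data positions {3,6,7,10,11,14,15} = 0⊕1⊕1⊕0⊕0⊕0⊕1 = 1
p4 = XOR of data positions {5,6,7,12,13,14,15} = 0⊕1⊕1⊕1⊕0⊕0⊕1 = 0
p8 = XOR of data positions {9,10,11,12,13,14,15} = 0⊕0⊕0⊕1⊕0⊕0⊕1 = 0
Codeword b1..b15 = 010001100001001

010001100001001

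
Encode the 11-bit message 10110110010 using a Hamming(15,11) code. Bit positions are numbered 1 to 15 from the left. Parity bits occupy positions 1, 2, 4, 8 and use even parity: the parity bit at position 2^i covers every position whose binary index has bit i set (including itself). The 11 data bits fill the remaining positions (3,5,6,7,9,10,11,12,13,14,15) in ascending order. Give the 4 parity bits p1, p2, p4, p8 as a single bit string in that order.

1011

Place data bits at non-power-of-two positions: b3=1, b5=0, b6=1, b7=1, b9=0, b10=1, b11=1, b12=0, b13=0, b14=1, b15=0.
p1 = XOR of data positions {3,5,7,9,11,13,15} = 1⊕0⊕1⊕0⊕1⊕0⊕0 = 1
p2 = XOR of data positions {3,6,7,10,11,14,15} = 1⊕1⊕1⊕1⊕1⊕1⊕0 = 0
p4 = XOR of data positions {5,6,7,12,13,14,15} = 0⊕1⊕1⊕0⊕0⊕1⊕0 = 1
p8 = XOR of data positions {9,10,11,12,13,14,15} = 0⊕1⊕1⊕0⊕0⊕1⊕0 = 1
Parity bits p1,p2,p4,p8 = 1011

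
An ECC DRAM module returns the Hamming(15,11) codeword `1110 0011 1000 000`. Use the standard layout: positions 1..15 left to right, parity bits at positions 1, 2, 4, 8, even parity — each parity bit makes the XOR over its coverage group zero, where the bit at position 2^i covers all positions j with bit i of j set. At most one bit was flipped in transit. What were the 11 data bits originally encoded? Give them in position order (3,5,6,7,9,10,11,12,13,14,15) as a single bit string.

s1: b1⊕b3⊕b5⊕b7⊕b9⊕b11⊕b13⊕b15 = 1⊕1⊕0⊕1⊕1⊕0⊕0⊕0 = 0
s2: b2⊕b3⊕b6⊕b7⊕b10⊕b11⊕b14⊕b15 = 1⊕1⊕0⊕1⊕0⊕0⊕0⊕0 = 1
s4: b4⊕b5⊕b6⊕b7⊕b12⊕b13⊕b14⊕b15 = 0⊕0⊕0⊕1⊕0⊕0⊕0⊕0 = 1
s8: b8⊕b9⊕b10⊕b11⊕b12⊕b13⊕b14⊕b15 = 1⊕1⊕0⊕0⊕0⊕0⊕0⊕0 = 0
Syndrome (s8...s1) = 0110 → position 6.
Flip bit 6: corrected codeword = 111001111000000
Data bits at positions 3,5,6,7,9,10,11,12,13,14,15: 10111000000

10111000000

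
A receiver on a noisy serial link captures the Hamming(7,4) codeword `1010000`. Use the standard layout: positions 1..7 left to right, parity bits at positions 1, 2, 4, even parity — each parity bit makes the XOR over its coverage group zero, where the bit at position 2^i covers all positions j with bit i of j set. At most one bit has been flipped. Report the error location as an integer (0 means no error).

2

s1: b1⊕b3⊕b5⊕b7 = 1⊕1⊕0⊕0 = 0
s2: b2⊕b3⊕b6⊕b7 = 0⊕1⊕0⊕0 = 1
s4: b4⊕b5⊕b6⊕b7 = 0⊕0⊕0⊕0 = 0
Syndrome (s4...s1) = 010 → position 2.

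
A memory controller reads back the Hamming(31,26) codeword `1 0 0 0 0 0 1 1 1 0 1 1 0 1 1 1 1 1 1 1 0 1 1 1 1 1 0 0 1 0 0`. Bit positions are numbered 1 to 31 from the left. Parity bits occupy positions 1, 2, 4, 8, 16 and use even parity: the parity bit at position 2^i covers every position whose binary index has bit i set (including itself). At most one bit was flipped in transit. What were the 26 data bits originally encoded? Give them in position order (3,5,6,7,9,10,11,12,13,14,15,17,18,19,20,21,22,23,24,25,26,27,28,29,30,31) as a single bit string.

s1: b1⊕b3⊕b5⊕b7⊕b9⊕b11⊕b13⊕b15⊕b17⊕b19⊕b21⊕b23⊕b25⊕b27⊕b29⊕b31 = 1⊕0⊕0⊕1⊕1⊕1⊕0⊕1⊕1⊕1⊕0⊕1⊕1⊕0⊕1⊕0 = 0
s2: b2⊕b3⊕b6⊕b7⊕b10⊕b11⊕b14⊕b15⊕b18⊕b19⊕b22⊕b23⊕b26⊕b27⊕b30⊕b31 = 0⊕0⊕0⊕1⊕0⊕1⊕1⊕1⊕1⊕1⊕1⊕1⊕1⊕0⊕0⊕0 = 1
s4: b4⊕b5⊕b6⊕b7⊕b12⊕b13⊕b14⊕b15⊕b20⊕b21⊕b22⊕b23⊕b28⊕b29⊕b30⊕b31 = 0⊕0⊕0⊕1⊕1⊕0⊕1⊕1⊕1⊕0⊕1⊕1⊕0⊕1⊕0⊕0 = 0
s8: b8⊕b9⊕b10⊕b11⊕b12⊕b13⊕b14⊕b15⊕b24⊕b25⊕b26⊕b27⊕b28⊕b29⊕b30⊕b31 = 1⊕1⊕0⊕1⊕1⊕0⊕1⊕1⊕1⊕1⊕1⊕0⊕0⊕1⊕0⊕0 = 0
s16: b16⊕b17⊕b18⊕b19⊕b20⊕b21⊕b22⊕b23⊕b24⊕b25⊕b26⊕b27⊕b28⊕b29⊕b30⊕b31 = 1⊕1⊕1⊕1⊕1⊕0⊕1⊕1⊕1⊕1⊕1⊕0⊕0⊕1⊕0⊕0 = 1
Syndrome (s16...s1) = 10010 → position 18.
Flip bit 18: corrected codeword = 1000001110110111101101111100100
Data bits at positions 3,5,6,7,9,10,11,12,13,14,15,17,18,19,20,21,22,23,24,25,26,27,28,29,30,31: 00011011011101101111100100

00011011011101101111100100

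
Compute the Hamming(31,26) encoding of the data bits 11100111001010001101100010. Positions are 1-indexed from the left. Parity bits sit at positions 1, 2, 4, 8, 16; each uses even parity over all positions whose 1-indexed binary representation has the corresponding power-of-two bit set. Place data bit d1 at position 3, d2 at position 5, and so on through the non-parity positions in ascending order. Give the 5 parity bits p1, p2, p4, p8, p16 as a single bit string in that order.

Place data bits at non-power-of-two positions: b3=1, b5=1, b6=1, b7=0, b9=0, b10=1, b11=1, b12=1, b13=0, b14=0, b15=1, b17=0, b18=1, b19=0, b20=0, b21=0, b22=1, b23=1, b24=0, b25=1, b26=1, b27=0, b28=0, b29=0, b30=1, b31=0.
p1 = XOR of data positions {3,5,7,9,11,13,15,17,19,21,23,25,27,29,31} = 1⊕1⊕0⊕0⊕1⊕0⊕1⊕0⊕0⊕0⊕1⊕1⊕0⊕0⊕0 = 0
p2 = XOR of data positions {3,6,7,10,11,14,15,18,19,22,23,26,27,30,31} = 1⊕1⊕0⊕1⊕1⊕0⊕1⊕1⊕0⊕1⊕1⊕1⊕0⊕1⊕0 = 0
p4 = XOR of data positions {5,6,7,12,13,14,15,20,21,22,23,28,29,30,31} = 1⊕1⊕0⊕1⊕0⊕0⊕1⊕0⊕0⊕1⊕1⊕0⊕0⊕1⊕0 = 1
p8 = XOR of data positions {9,10,11,12,13,14,15,24,25,26,27,28,29,30,31} = 0⊕1⊕1⊕1⊕0⊕0⊕1⊕0⊕1⊕1⊕0⊕0⊕0⊕1⊕0 = 1
p16 = XOR of data positions {17,18,19,20,21,22,23,24,25,26,27,28,29,30,31} = 0⊕1⊕0⊕0⊕0⊕1⊕1⊕0⊕1⊕1⊕0⊕0⊕0⊕1⊕0 = 0
Parity bits p1,p2,p4,p8,p16 = 00110

00110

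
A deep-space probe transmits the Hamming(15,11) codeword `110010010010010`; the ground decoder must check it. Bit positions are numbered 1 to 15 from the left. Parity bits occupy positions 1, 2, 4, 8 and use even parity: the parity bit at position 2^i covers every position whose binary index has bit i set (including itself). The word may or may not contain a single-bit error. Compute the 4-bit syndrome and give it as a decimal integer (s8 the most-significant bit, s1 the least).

11

s1: b1⊕b3⊕b5⊕b7⊕b9⊕b11⊕b13⊕b15 = 1⊕0⊕1⊕0⊕0⊕1⊕0⊕0 = 1
s2: b2⊕b3⊕b6⊕b7⊕b10⊕b11⊕b14⊕b15 = 1⊕0⊕0⊕0⊕0⊕1⊕1⊕0 = 1
s4: b4⊕b5⊕b6⊕b7⊕b12⊕b13⊕b14⊕b15 = 0⊕1⊕0⊕0⊕0⊕0⊕1⊕0 = 0
s8: b8⊕b9⊕b10⊕b11⊕b12⊕b13⊕b14⊕b15 = 1⊕0⊕0⊕1⊕0⊕0⊕1⊕0 = 1
Syndrome (s8...s1) = 1011 → position 11.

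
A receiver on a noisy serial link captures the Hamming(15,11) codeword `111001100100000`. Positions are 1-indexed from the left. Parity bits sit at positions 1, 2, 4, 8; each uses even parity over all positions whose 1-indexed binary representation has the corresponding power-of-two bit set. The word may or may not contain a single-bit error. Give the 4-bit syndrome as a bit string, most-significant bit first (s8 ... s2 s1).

s1: b1⊕b3⊕b5⊕b7⊕b9⊕b11⊕b13⊕b15 = 1⊕1⊕0⊕1⊕0⊕0⊕0⊕0 = 1
s2: b2⊕b3⊕b6⊕b7⊕b10⊕b11⊕b14⊕b15 = 1⊕1⊕1⊕1⊕1⊕0⊕0⊕0 = 1
s4: b4⊕b5⊕b6⊕b7⊕b12⊕b13⊕b14⊕b15 = 0⊕0⊕1⊕1⊕0⊕0⊕0⊕0 = 0
s8: b8⊕b9⊕b10⊕b11⊕b12⊕b13⊕b14⊕b15 = 0⊕0⊕1⊕0⊕0⊕0⊕0⊕0 = 1
Syndrome (s8...s1) = 1011 → position 11.

1011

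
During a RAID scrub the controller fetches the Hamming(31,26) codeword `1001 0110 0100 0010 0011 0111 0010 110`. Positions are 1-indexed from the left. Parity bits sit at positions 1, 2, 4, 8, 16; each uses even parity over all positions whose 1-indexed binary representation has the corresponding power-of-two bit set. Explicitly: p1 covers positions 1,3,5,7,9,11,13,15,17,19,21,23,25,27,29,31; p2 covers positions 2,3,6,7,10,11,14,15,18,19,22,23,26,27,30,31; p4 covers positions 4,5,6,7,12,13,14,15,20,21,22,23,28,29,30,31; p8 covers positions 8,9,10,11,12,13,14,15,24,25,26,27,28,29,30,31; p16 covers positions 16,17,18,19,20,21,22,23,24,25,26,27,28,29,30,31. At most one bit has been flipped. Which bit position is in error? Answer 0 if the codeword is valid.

7

s1: b1⊕b3⊕b5⊕b7⊕b9⊕b11⊕b13⊕b15⊕b17⊕b19⊕b21⊕b23⊕b25⊕b27⊕b29⊕b31 = 1⊕0⊕0⊕1⊕0⊕0⊕0⊕1⊕0⊕1⊕0⊕1⊕0⊕1⊕1⊕0 = 1
s2: b2⊕b3⊕b6⊕b7⊕b10⊕b11⊕b14⊕b15⊕b18⊕b19⊕b22⊕b23⊕b26⊕b27⊕b30⊕b31 = 0⊕0⊕1⊕1⊕1⊕0⊕0⊕1⊕0⊕1⊕1⊕1⊕0⊕1⊕1⊕0 = 1
s4: b4⊕b5⊕b6⊕b7⊕b12⊕b13⊕b14⊕b15⊕b20⊕b21⊕b22⊕b23⊕b28⊕b29⊕b30⊕b31 = 1⊕0⊕1⊕1⊕0⊕0⊕0⊕1⊕1⊕0⊕1⊕1⊕0⊕1⊕1⊕0 = 1
s8: b8⊕b9⊕b10⊕b11⊕b12⊕b13⊕b14⊕b15⊕b24⊕b25⊕b26⊕b27⊕b28⊕b29⊕b30⊕b31 = 0⊕0⊕1⊕0⊕0⊕0⊕0⊕1⊕1⊕0⊕0⊕1⊕0⊕1⊕1⊕0 = 0
s16: b16⊕b17⊕b18⊕b19⊕b20⊕b21⊕b22⊕b23⊕b24⊕b25⊕b26⊕b27⊕b28⊕b29⊕b30⊕b31 = 0⊕0⊕0⊕1⊕1⊕0⊕1⊕1⊕1⊕0⊕0⊕1⊕0⊕1⊕1⊕0 = 0
Syndrome (s16...s1) = 00111 → position 7.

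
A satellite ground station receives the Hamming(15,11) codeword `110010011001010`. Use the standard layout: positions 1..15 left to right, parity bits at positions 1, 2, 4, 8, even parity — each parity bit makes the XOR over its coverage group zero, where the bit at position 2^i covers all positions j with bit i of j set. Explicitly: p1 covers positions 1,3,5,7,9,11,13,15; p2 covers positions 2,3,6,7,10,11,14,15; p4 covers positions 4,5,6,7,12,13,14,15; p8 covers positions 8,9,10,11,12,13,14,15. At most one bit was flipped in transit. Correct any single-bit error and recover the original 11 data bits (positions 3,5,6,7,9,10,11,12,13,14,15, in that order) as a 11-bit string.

00001001010

s1: b1⊕b3⊕b5⊕b7⊕b9⊕b11⊕b13⊕b15 = 1⊕0⊕1⊕0⊕1⊕0⊕0⊕0 = 1
s2: b2⊕b3⊕b6⊕b7⊕b10⊕b11⊕b14⊕b15 = 1⊕0⊕0⊕0⊕0⊕0⊕1⊕0 = 0
s4: b4⊕b5⊕b6⊕b7⊕b12⊕b13⊕b14⊕b15 = 0⊕1⊕0⊕0⊕1⊕0⊕1⊕0 = 1
s8: b8⊕b9⊕b10⊕b11⊕b12⊕b13⊕b14⊕b15 = 1⊕1⊕0⊕0⊕1⊕0⊕1⊕0 = 0
Syndrome (s8...s1) = 0101 → position 5.
Flip bit 5: corrected codeword = 110000011001010
Data bits at positions 3,5,6,7,9,10,11,12,13,14,15: 00001001010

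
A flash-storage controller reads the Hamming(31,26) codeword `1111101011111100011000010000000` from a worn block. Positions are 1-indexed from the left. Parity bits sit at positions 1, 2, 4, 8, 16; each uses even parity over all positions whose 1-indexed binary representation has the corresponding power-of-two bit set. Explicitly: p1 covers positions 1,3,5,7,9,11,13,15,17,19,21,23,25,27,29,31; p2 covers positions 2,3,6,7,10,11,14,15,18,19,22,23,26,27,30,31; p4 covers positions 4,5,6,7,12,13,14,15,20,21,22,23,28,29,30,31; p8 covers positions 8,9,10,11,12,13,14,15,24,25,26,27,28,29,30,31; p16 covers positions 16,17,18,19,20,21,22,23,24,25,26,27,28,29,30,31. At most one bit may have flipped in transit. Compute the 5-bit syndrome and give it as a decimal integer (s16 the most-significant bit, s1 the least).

24

s1: b1⊕b3⊕b5⊕b7⊕b9⊕b11⊕b13⊕b15⊕b17⊕b19⊕b21⊕b23⊕b25⊕b27⊕b29⊕b31 = 1⊕1⊕1⊕1⊕1⊕1⊕1⊕0⊕0⊕1⊕0⊕0⊕0⊕0⊕0⊕0 = 0
s2: b2⊕b3⊕b6⊕b7⊕b10⊕b11⊕b14⊕b15⊕b18⊕b19⊕b22⊕b23⊕b26⊕b27⊕b30⊕b31 = 1⊕1⊕0⊕1⊕1⊕1⊕1⊕0⊕1⊕1⊕0⊕0⊕0⊕0⊕0⊕0 = 0
s4: b4⊕b5⊕b6⊕b7⊕b12⊕b13⊕b14⊕b15⊕b20⊕b21⊕b22⊕b23⊕b28⊕b29⊕b30⊕b31 = 1⊕1⊕0⊕1⊕1⊕1⊕1⊕0⊕0⊕0⊕0⊕0⊕0⊕0⊕0⊕0 = 0
s8: b8⊕b9⊕b10⊕b11⊕b12⊕b13⊕b14⊕b15⊕b24⊕b25⊕b26⊕b27⊕b28⊕b29⊕b30⊕b31 = 0⊕1⊕1⊕1⊕1⊕1⊕1⊕0⊕1⊕0⊕0⊕0⊕0⊕0⊕0⊕0 = 1
s16: b16⊕b17⊕b18⊕b19⊕b20⊕b21⊕b22⊕b23⊕b24⊕b25⊕b26⊕b27⊕b28⊕b29⊕b30⊕b31 = 0⊕0⊕1⊕1⊕0⊕0⊕0⊕0⊕1⊕0⊕0⊕0⊕0⊕0⊕0⊕0 = 1
Syndrome (s16...s1) = 11000 → position 24.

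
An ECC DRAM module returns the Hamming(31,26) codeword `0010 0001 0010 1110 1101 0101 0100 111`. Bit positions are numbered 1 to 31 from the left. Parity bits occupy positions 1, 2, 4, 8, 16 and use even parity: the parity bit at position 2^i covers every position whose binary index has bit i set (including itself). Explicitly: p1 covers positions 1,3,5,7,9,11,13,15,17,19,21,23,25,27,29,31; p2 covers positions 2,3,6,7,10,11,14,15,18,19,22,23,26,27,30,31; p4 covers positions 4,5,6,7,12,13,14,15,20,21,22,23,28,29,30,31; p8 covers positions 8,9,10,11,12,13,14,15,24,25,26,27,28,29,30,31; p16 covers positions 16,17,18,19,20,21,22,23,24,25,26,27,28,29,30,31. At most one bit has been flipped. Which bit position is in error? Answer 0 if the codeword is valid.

19

s1: b1⊕b3⊕b5⊕b7⊕b9⊕b11⊕b13⊕b15⊕b17⊕b19⊕b21⊕b23⊕b25⊕b27⊕b29⊕b31 = 0⊕1⊕0⊕0⊕0⊕1⊕1⊕1⊕1⊕0⊕0⊕0⊕0⊕0⊕1⊕1 = 1
s2: b2⊕b3⊕b6⊕b7⊕b10⊕b11⊕b14⊕b15⊕b18⊕b19⊕b22⊕b23⊕b26⊕b27⊕b30⊕b31 = 0⊕1⊕0⊕0⊕0⊕1⊕1⊕1⊕1⊕0⊕1⊕0⊕1⊕0⊕1⊕1 = 1
s4: b4⊕b5⊕b6⊕b7⊕b12⊕b13⊕b14⊕b15⊕b20⊕b21⊕b22⊕b23⊕b28⊕b29⊕b30⊕b31 = 0⊕0⊕0⊕0⊕0⊕1⊕1⊕1⊕1⊕0⊕1⊕0⊕0⊕1⊕1⊕1 = 0
s8: b8⊕b9⊕b10⊕b11⊕b12⊕b13⊕b14⊕b15⊕b24⊕b25⊕b26⊕b27⊕b28⊕b29⊕b30⊕b31 = 1⊕0⊕0⊕1⊕0⊕1⊕1⊕1⊕1⊕0⊕1⊕0⊕0⊕1⊕1⊕1 = 0
s16: b16⊕b17⊕b18⊕b19⊕b20⊕b21⊕b22⊕b23⊕b24⊕b25⊕b26⊕b27⊕b28⊕b29⊕b30⊕b31 = 0⊕1⊕1⊕0⊕1⊕0⊕1⊕0⊕1⊕0⊕1⊕0⊕0⊕1⊕1⊕1 = 1
Syndrome (s16...s1) = 10011 → position 19.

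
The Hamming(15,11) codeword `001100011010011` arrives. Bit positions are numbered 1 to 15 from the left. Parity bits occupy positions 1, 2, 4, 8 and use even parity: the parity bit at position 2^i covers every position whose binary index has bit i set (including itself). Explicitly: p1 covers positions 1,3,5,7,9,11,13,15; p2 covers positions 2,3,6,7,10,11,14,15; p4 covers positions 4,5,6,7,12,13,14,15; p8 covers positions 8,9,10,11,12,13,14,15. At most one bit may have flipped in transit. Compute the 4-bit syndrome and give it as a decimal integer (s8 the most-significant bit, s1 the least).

12

s1: b1⊕b3⊕b5⊕b7⊕b9⊕b11⊕b13⊕b15 = 0⊕1⊕0⊕0⊕1⊕1⊕0⊕1 = 0
s2: b2⊕b3⊕b6⊕b7⊕b10⊕b11⊕b14⊕b15 = 0⊕1⊕0⊕0⊕0⊕1⊕1⊕1 = 0
s4: b4⊕b5⊕b6⊕b7⊕b12⊕b13⊕b14⊕b15 = 1⊕0⊕0⊕0⊕0⊕0⊕1⊕1 = 1
s8: b8⊕b9⊕b10⊕b11⊕b12⊕b13⊕b14⊕b15 = 1⊕1⊕0⊕1⊕0⊕0⊕1⊕1 = 1
Syndrome (s8...s1) = 1100 → position 12.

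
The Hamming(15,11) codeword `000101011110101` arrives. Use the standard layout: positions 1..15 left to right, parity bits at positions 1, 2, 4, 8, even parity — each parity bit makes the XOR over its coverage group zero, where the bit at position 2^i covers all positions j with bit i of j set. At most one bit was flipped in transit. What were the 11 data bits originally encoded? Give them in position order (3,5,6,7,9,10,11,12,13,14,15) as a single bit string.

00101110101

s1: b1⊕b3⊕b5⊕b7⊕b9⊕b11⊕b13⊕b15 = 0⊕0⊕0⊕0⊕1⊕1⊕1⊕1 = 0
s2: b2⊕b3⊕b6⊕b7⊕b10⊕b11⊕b14⊕b15 = 0⊕0⊕1⊕0⊕1⊕1⊕0⊕1 = 0
s4: b4⊕b5⊕b6⊕b7⊕b12⊕b13⊕b14⊕b15 = 1⊕0⊕1⊕0⊕0⊕1⊕0⊕1 = 0
s8: b8⊕b9⊕b10⊕b11⊕b12⊕b13⊕b14⊕b15 = 1⊕1⊕1⊕1⊕0⊕1⊕0⊕1 = 0
Syndrome (s8...s1) = 0000 → position 0 (no error).
No correction needed.
Data bits at positions 3,5,6,7,9,10,11,12,13,14,15: 00101110101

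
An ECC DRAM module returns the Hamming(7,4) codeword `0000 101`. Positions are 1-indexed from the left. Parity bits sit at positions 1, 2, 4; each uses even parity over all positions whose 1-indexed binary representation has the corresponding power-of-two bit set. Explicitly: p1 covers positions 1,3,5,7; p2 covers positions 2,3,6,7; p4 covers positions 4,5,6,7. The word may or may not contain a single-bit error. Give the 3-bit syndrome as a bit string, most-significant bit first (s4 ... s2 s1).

010

s1: b1⊕b3⊕b5⊕b7 = 0⊕0⊕1⊕1 = 0
s2: b2⊕b3⊕b6⊕b7 = 0⊕0⊕0⊕1 = 1
s4: b4⊕b5⊕b6⊕b7 = 0⊕1⊕0⊕1 = 0
Syndrome (s4...s1) = 010 → position 2.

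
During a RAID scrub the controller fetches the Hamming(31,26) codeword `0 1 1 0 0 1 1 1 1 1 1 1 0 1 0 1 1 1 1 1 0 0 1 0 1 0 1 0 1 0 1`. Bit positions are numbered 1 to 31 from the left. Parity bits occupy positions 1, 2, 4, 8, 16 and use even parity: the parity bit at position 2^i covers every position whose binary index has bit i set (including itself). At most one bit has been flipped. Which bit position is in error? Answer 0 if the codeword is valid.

1

s1: b1⊕b3⊕b5⊕b7⊕b9⊕b11⊕b13⊕b15⊕b17⊕b19⊕b21⊕b23⊕b25⊕b27⊕b29⊕b31 = 0⊕1⊕0⊕1⊕1⊕1⊕0⊕0⊕1⊕1⊕0⊕1⊕1⊕1⊕1⊕1 = 1
s2: b2⊕b3⊕b6⊕b7⊕b10⊕b11⊕b14⊕b15⊕b18⊕b19⊕b22⊕b23⊕b26⊕b27⊕b30⊕b31 = 1⊕1⊕1⊕1⊕1⊕1⊕1⊕0⊕1⊕1⊕0⊕1⊕0⊕1⊕0⊕1 = 0
s4: b4⊕b5⊕b6⊕b7⊕b12⊕b13⊕b14⊕b15⊕b20⊕b21⊕b22⊕b23⊕b28⊕b29⊕b30⊕b31 = 0⊕0⊕1⊕1⊕1⊕0⊕1⊕0⊕1⊕0⊕0⊕1⊕0⊕1⊕0⊕1 = 0
s8: b8⊕b9⊕b10⊕b11⊕b12⊕b13⊕b14⊕b15⊕b24⊕b25⊕b26⊕b27⊕b28⊕b29⊕b30⊕b31 = 1⊕1⊕1⊕1⊕1⊕0⊕1⊕0⊕0⊕1⊕0⊕1⊕0⊕1⊕0⊕1 = 0
s16: b16⊕b17⊕b18⊕b19⊕b20⊕b21⊕b22⊕b23⊕b24⊕b25⊕b26⊕b27⊕b28⊕b29⊕b30⊕b31 = 1⊕1⊕1⊕1⊕1⊕0⊕0⊕1⊕0⊕1⊕0⊕1⊕0⊕1⊕0⊕1 = 0
Syndrome (s16...s1) = 00001 → position 1.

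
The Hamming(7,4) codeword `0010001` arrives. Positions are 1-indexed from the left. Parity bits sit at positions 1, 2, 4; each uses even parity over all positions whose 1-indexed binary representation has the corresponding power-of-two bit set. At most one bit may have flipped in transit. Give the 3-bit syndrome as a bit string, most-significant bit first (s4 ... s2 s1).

s1: b1⊕b3⊕b5⊕b7 = 0⊕1⊕0⊕1 = 0
s2: b2⊕b3⊕b6⊕b7 = 0⊕1⊕0⊕1 = 0
s4: b4⊕b5⊕b6⊕b7 = 0⊕0⊕0⊕1 = 1
Syndrome (s4...s1) = 100 → position 4.

100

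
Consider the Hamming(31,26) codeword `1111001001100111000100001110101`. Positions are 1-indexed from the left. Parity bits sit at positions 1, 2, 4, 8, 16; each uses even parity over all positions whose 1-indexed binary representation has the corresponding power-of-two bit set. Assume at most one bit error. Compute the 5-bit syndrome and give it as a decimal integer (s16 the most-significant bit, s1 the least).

s1: b1⊕b3⊕b5⊕b7⊕b9⊕b11⊕b13⊕b15⊕b17⊕b19⊕b21⊕b23⊕b25⊕b27⊕b29⊕b31 = 1⊕1⊕0⊕1⊕0⊕1⊕0⊕1⊕0⊕0⊕0⊕0⊕1⊕1⊕1⊕1 = 1
s2: b2⊕b3⊕b6⊕b7⊕b10⊕b11⊕b14⊕b15⊕b18⊕b19⊕b22⊕b23⊕b26⊕b27⊕b30⊕b31 = 1⊕1⊕0⊕1⊕1⊕1⊕1⊕1⊕0⊕0⊕0⊕0⊕1⊕1⊕0⊕1 = 0
s4: b4⊕b5⊕b6⊕b7⊕b12⊕b13⊕b14⊕b15⊕b20⊕b21⊕b22⊕b23⊕b28⊕b29⊕b30⊕b31 = 1⊕0⊕0⊕1⊕0⊕0⊕1⊕1⊕1⊕0⊕0⊕0⊕0⊕1⊕0⊕1 = 1
s8: b8⊕b9⊕b10⊕b11⊕b12⊕b13⊕b14⊕b15⊕b24⊕b25⊕b26⊕b27⊕b28⊕b29⊕b30⊕b31 = 0⊕0⊕1⊕1⊕0⊕0⊕1⊕1⊕0⊕1⊕1⊕1⊕0⊕1⊕0⊕1 = 1
s16: b16⊕b17⊕b18⊕b19⊕b20⊕b21⊕b22⊕b23⊕b24⊕b25⊕b26⊕b27⊕b28⊕b29⊕b30⊕b31 = 1⊕0⊕0⊕0⊕1⊕0⊕0⊕0⊕0⊕1⊕1⊕1⊕0⊕1⊕0⊕1 = 1
Syndrome (s16...s1) = 11101 → position 29.

29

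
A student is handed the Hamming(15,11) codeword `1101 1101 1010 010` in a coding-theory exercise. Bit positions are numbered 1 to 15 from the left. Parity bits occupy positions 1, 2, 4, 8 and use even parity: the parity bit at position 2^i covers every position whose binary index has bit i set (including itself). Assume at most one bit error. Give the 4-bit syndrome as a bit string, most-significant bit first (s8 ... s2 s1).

0000

s1: b1⊕b3⊕b5⊕b7⊕b9⊕b11⊕b13⊕b15 = 1⊕0⊕1⊕0⊕1⊕1⊕0⊕0 = 0
s2: b2⊕b3⊕b6⊕b7⊕b10⊕b11⊕b14⊕b15 = 1⊕0⊕1⊕0⊕0⊕1⊕1⊕0 = 0
s4: b4⊕b5⊕b6⊕b7⊕b12⊕b13⊕b14⊕b15 = 1⊕1⊕1⊕0⊕0⊕0⊕1⊕0 = 0
s8: b8⊕b9⊕b10⊕b11⊕b12⊕b13⊕b14⊕b15 = 1⊕1⊕0⊕1⊕0⊕0⊕1⊕0 = 0
Syndrome (s8...s1) = 0000 → position 0 (no error).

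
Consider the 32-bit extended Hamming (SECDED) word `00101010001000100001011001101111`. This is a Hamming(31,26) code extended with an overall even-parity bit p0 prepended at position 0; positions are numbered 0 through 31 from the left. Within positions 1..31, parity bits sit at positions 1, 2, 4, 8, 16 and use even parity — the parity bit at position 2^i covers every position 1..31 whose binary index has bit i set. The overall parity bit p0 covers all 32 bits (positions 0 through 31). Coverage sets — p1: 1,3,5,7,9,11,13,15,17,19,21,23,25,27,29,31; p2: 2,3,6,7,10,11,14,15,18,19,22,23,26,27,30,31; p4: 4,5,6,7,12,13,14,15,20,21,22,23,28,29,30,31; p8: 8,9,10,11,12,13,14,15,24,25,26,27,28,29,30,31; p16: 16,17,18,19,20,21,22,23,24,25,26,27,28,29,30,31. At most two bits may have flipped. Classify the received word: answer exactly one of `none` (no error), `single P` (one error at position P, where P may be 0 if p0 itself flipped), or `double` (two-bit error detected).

double

s1: b1⊕b3⊕b5⊕b7⊕b9⊕b11⊕b13⊕b15⊕b17⊕b19⊕b21⊕b23⊕b25⊕b27⊕b29⊕b31 = 0⊕0⊕0⊕0⊕0⊕0⊕0⊕0⊕0⊕1⊕1⊕0⊕1⊕0⊕1⊕1 = 1
s2: b2⊕b3⊕b6⊕b7⊕b10⊕b11⊕b14⊕b15⊕b18⊕b19⊕b22⊕b23⊕b26⊕b27⊕b30⊕b31 = 1⊕0⊕1⊕0⊕1⊕0⊕1⊕0⊕0⊕1⊕1⊕0⊕1⊕0⊕1⊕1 = 1
s4: b4⊕b5⊕b6⊕b7⊕b12⊕b13⊕b14⊕b15⊕b20⊕b21⊕b22⊕b23⊕b28⊕b29⊕b30⊕b31 = 1⊕0⊕1⊕0⊕0⊕0⊕1⊕0⊕0⊕1⊕1⊕0⊕1⊕1⊕1⊕1 = 1
s8: b8⊕b9⊕b10⊕b11⊕b12⊕b13⊕b14⊕b15⊕b24⊕b25⊕b26⊕b27⊕b28⊕b29⊕b30⊕b31 = 0⊕0⊕1⊕0⊕0⊕0⊕1⊕0⊕0⊕1⊕1⊕0⊕1⊕1⊕1⊕1 = 0
s16: b16⊕b17⊕b18⊕b19⊕b20⊕b21⊕b22⊕b23⊕b24⊕b25⊕b26⊕b27⊕b28⊕b29⊕b30⊕b31 = 0⊕0⊕0⊕1⊕0⊕1⊕1⊕0⊕0⊕1⊕1⊕0⊕1⊕1⊕1⊕1 = 1
Syndrome (s16...s1) = 10111 → position 23.
Overall parity (XOR of all 32 bits, including p0): 0⊕0⊕1⊕0⊕1⊕0⊕1⊕0⊕0⊕0⊕1⊕0⊕0⊕0⊕1⊕0⊕0⊕0⊕0⊕1⊕0⊕1⊕1⊕0⊕0⊕1⊕1⊕0⊕1⊕1⊕1⊕1 = 0
Overall=0, syndrome position=23 → double-bit error detected (uncorrectable).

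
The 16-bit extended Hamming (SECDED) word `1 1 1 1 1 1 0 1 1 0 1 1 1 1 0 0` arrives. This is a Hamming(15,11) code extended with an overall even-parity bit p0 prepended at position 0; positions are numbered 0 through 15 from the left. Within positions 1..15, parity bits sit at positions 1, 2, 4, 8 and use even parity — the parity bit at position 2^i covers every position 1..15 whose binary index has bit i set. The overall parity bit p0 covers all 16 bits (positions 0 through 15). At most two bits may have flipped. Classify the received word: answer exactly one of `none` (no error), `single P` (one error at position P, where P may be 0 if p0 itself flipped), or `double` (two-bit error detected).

double

s1: b1⊕b3⊕b5⊕b7⊕b9⊕b11⊕b13⊕b15 = 1⊕1⊕1⊕1⊕0⊕1⊕1⊕0 = 0
s2: b2⊕b3⊕b6⊕b7⊕b10⊕b11⊕b14⊕b15 = 1⊕1⊕0⊕1⊕1⊕1⊕0⊕0 = 1
s4: b4⊕b5⊕b6⊕b7⊕b12⊕b13⊕b14⊕b15 = 1⊕1⊕0⊕1⊕1⊕1⊕0⊕0 = 1
s8: b8⊕b9⊕b10⊕b11⊕b12⊕b13⊕b14⊕b15 = 1⊕0⊕1⊕1⊕1⊕1⊕0⊕0 = 1
Syndrome (s8...s1) = 1110 → position 14.
Overall parity (XOR of all 16 bits, including p0): 1⊕1⊕1⊕1⊕1⊕1⊕0⊕1⊕1⊕0⊕1⊕1⊕1⊕1⊕0⊕0 = 0
Overall=0, syndrome position=14 → double-bit error detected (uncorrectable).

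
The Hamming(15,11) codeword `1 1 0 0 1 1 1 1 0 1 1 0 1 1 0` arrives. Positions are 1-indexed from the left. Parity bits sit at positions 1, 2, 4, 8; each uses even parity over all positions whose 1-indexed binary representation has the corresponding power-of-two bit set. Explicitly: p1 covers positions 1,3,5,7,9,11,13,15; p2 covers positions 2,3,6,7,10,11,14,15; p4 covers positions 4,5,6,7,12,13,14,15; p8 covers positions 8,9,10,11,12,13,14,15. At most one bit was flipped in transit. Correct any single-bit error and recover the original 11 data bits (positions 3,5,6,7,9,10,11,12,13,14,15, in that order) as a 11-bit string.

01110110010

s1: b1⊕b3⊕b5⊕b7⊕b9⊕b11⊕b13⊕b15 = 1⊕0⊕1⊕1⊕0⊕1⊕1⊕0 = 1
s2: b2⊕b3⊕b6⊕b7⊕b10⊕b11⊕b14⊕b15 = 1⊕0⊕1⊕1⊕1⊕1⊕1⊕0 = 0
s4: b4⊕b5⊕b6⊕b7⊕b12⊕b13⊕b14⊕b15 = 0⊕1⊕1⊕1⊕0⊕1⊕1⊕0 = 1
s8: b8⊕b9⊕b10⊕b11⊕b12⊕b13⊕b14⊕b15 = 1⊕0⊕1⊕1⊕0⊕1⊕1⊕0 = 1
Syndrome (s8...s1) = 1101 → position 13.
Flip bit 13: corrected codeword = 110011110110010
Data bits at positions 3,5,6,7,9,10,11,12,13,14,15: 01110110010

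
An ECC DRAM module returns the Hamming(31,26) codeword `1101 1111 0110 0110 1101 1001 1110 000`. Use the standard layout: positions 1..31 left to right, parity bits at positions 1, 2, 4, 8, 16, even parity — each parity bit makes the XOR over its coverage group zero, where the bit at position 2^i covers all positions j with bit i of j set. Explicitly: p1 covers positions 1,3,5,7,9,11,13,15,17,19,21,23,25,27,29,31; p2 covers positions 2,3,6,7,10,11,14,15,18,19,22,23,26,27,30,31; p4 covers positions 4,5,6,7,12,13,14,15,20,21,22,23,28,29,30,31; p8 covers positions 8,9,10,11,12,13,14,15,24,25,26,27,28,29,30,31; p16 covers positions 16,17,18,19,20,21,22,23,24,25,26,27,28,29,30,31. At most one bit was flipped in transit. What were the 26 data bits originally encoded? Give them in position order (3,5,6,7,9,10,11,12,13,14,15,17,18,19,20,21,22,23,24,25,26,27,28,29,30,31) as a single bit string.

s1: b1⊕b3⊕b5⊕b7⊕b9⊕b11⊕b13⊕b15⊕b17⊕b19⊕b21⊕b23⊕b25⊕b27⊕b29⊕b31 = 1⊕0⊕1⊕1⊕0⊕1⊕0⊕1⊕1⊕0⊕1⊕0⊕1⊕1⊕0⊕0 = 1
s2: b2⊕b3⊕b6⊕b7⊕b10⊕b11⊕b14⊕b15⊕b18⊕b19⊕b22⊕b23⊕b26⊕b27⊕b30⊕b31 = 1⊕0⊕1⊕1⊕1⊕1⊕1⊕1⊕1⊕0⊕0⊕0⊕1⊕1⊕0⊕0 = 0
s4: b4⊕b5⊕b6⊕b7⊕b12⊕b13⊕b14⊕b15⊕b20⊕b21⊕b22⊕b23⊕b28⊕b29⊕b30⊕b31 = 1⊕1⊕1⊕1⊕0⊕0⊕1⊕1⊕1⊕1⊕0⊕0⊕0⊕0⊕0⊕0 = 0
s8: b8⊕b9⊕b10⊕b11⊕b12⊕b13⊕b14⊕b15⊕b24⊕b25⊕b26⊕b27⊕b28⊕b29⊕b30⊕b31 = 1⊕0⊕1⊕1⊕0⊕0⊕1⊕1⊕1⊕1⊕1⊕1⊕0⊕0⊕0⊕0 = 1
s16: b16⊕b17⊕b18⊕b19⊕b20⊕b21⊕b22⊕b23⊕b24⊕b25⊕b26⊕b27⊕b28⊕b29⊕b30⊕b31 = 0⊕1⊕1⊕0⊕1⊕1⊕0⊕0⊕1⊕1⊕1⊕1⊕0⊕0⊕0⊕0 = 0
Syndrome (s16...s1) = 01001 → position 9.
Flip bit 9: corrected codeword = 1101111111100110110110011110000
Data bits at positions 3,5,6,7,9,10,11,12,13,14,15,17,18,19,20,21,22,23,24,25,26,27,28,29,30,31: 01111110011110110011110000

01111110011110110011110000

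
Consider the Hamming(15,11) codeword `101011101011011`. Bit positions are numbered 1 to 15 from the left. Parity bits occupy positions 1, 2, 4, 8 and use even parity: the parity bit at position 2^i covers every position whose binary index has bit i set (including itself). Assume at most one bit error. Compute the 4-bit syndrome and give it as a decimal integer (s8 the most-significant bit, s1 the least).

s1: b1⊕b3⊕b5⊕b7⊕b9⊕b11⊕b13⊕b15 = 1⊕1⊕1⊕1⊕1⊕1⊕0⊕1 = 1
s2: b2⊕b3⊕b6⊕b7⊕b10⊕b11⊕b14⊕b15 = 0⊕1⊕1⊕1⊕0⊕1⊕1⊕1 = 0
s4: b4⊕b5⊕b6⊕b7⊕b12⊕b13⊕b14⊕b15 = 0⊕1⊕1⊕1⊕1⊕0⊕1⊕1 = 0
s8: b8⊕b9⊕b10⊕b11⊕b12⊕b13⊕b14⊕b15 = 0⊕1⊕0⊕1⊕1⊕0⊕1⊕1 = 1
Syndrome (s8...s1) = 1001 → position 9.

9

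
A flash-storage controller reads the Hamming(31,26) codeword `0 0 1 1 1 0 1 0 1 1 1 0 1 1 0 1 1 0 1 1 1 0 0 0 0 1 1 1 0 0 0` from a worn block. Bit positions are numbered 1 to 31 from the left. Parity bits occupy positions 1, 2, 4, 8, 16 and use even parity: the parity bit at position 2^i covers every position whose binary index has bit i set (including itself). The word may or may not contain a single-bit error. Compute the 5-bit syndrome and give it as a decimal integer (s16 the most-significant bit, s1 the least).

0

s1: b1⊕b3⊕b5⊕b7⊕b9⊕b11⊕b13⊕b15⊕b17⊕b19⊕b21⊕b23⊕b25⊕b27⊕b29⊕b31 = 0⊕1⊕1⊕1⊕1⊕1⊕1⊕0⊕1⊕1⊕1⊕0⊕0⊕1⊕0⊕0 = 0
s2: b2⊕b3⊕b6⊕b7⊕b10⊕b11⊕b14⊕b15⊕b18⊕b19⊕b22⊕b23⊕b26⊕b27⊕b30⊕b31 = 0⊕1⊕0⊕1⊕1⊕1⊕1⊕0⊕0⊕1⊕0⊕0⊕1⊕1⊕0⊕0 = 0
s4: b4⊕b5⊕b6⊕b7⊕b12⊕b13⊕b14⊕b15⊕b20⊕b21⊕b22⊕b23⊕b28⊕b29⊕b30⊕b31 = 1⊕1⊕0⊕1⊕0⊕1⊕1⊕0⊕1⊕1⊕0⊕0⊕1⊕0⊕0⊕0 = 0
s8: b8⊕b9⊕b10⊕b11⊕b12⊕b13⊕b14⊕b15⊕b24⊕b25⊕b26⊕b27⊕b28⊕b29⊕b30⊕b31 = 0⊕1⊕1⊕1⊕0⊕1⊕1⊕0⊕0⊕0⊕1⊕1⊕1⊕0⊕0⊕0 = 0
s16: b16⊕b17⊕b18⊕b19⊕b20⊕b21⊕b22⊕b23⊕b24⊕b25⊕b26⊕b27⊕b28⊕b29⊕b30⊕b31 = 1⊕1⊕0⊕1⊕1⊕1⊕0⊕0⊕0⊕0⊕1⊕1⊕1⊕0⊕0⊕0 = 0
Syndrome (s16...s1) = 00000 → position 0 (no error).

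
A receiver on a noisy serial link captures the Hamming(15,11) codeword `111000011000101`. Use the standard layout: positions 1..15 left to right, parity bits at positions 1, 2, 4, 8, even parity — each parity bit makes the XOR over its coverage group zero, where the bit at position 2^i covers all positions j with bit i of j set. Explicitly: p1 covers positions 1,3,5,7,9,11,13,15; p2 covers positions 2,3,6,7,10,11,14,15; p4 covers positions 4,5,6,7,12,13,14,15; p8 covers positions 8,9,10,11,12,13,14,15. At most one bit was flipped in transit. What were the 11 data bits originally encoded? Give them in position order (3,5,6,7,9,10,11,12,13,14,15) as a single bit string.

s1: b1⊕b3⊕b5⊕b7⊕b9⊕b11⊕b13⊕b15 = 1⊕1⊕0⊕0⊕1⊕0⊕1⊕1 = 1
s2: b2⊕b3⊕b6⊕b7⊕b10⊕b11⊕b14⊕b15 = 1⊕1⊕0⊕0⊕0⊕0⊕0⊕1 = 1
s4: b4⊕b5⊕b6⊕b7⊕b12⊕b13⊕b14⊕b15 = 0⊕0⊕0⊕0⊕0⊕1⊕0⊕1 = 0
s8: b8⊕b9⊕b10⊕b11⊕b12⊕b13⊕b14⊕b15 = 1⊕1⊕0⊕0⊕0⊕1⊕0⊕1 = 0
Syndrome (s8...s1) = 0011 → position 3.
Flip bit 3: corrected codeword = 110000011000101
Data bits at positions 3,5,6,7,9,10,11,12,13,14,15: 00001000101

00001000101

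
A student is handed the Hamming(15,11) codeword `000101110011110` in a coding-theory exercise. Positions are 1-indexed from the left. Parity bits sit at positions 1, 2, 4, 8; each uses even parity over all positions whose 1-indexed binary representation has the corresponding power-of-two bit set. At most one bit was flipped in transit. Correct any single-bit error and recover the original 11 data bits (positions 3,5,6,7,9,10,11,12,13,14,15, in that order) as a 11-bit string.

s1: b1⊕b3⊕b5⊕b7⊕b9⊕b11⊕b13⊕b15 = 0⊕0⊕0⊕1⊕0⊕1⊕1⊕0 = 1
s2: b2⊕b3⊕b6⊕b7⊕b10⊕b11⊕b14⊕b15 = 0⊕0⊕1⊕1⊕0⊕1⊕1⊕0 = 0
s4: b4⊕b5⊕b6⊕b7⊕b12⊕b13⊕b14⊕b15 = 1⊕0⊕1⊕1⊕1⊕1⊕1⊕0 = 0
s8: b8⊕b9⊕b10⊕b11⊕b12⊕b13⊕b14⊕b15 = 1⊕0⊕0⊕1⊕1⊕1⊕1⊕0 = 1
Syndrome (s8...s1) = 1001 → position 9.
Flip bit 9: corrected codeword = 000101111011110
Data bits at positions 3,5,6,7,9,10,11,12,13,14,15: 00111011110

00111011110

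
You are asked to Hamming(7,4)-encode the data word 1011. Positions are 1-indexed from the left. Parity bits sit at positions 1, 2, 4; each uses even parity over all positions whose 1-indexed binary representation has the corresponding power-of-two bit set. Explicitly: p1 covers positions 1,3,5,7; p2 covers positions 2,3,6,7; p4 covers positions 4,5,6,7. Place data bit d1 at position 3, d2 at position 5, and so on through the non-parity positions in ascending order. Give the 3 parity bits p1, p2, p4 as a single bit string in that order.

Place data bits at non-power-of-two positions: b3=1, b5=0, b6=1, b7=1.
p1 = XOR of data positions {3,5,7} = 1⊕0⊕1 = 0
p2 = XOR of data positions {3,6,7} = 1⊕1⊕1 = 1
p4 = XOR of data positions {5,6,7} = 0⊕1⊕1 = 0
Parity bits p1,p2,p4 = 010

010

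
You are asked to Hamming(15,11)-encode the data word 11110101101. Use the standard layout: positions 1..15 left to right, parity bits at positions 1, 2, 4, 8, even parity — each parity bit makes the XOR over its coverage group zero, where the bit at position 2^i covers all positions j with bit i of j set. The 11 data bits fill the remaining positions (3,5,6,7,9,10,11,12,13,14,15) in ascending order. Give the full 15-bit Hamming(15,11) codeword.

Place data bits at non-power-of-two positions: b3=1, b5=1, b6=1, b7=1, b9=0, b10=1, b11=0, b12=1, b13=1, b14=0, b15=1.
p1 = XOR of data positions {3,5,7,9,11,13,15} = 1⊕1⊕1⊕0⊕0⊕1⊕1 = 1
p2 = XOR of data positions {3,6,7,10,11,14,15} = 1⊕1⊕1⊕1⊕0⊕0⊕1 = 1
p4 = XOR of data positions {5,6,7,12,13,14,15} = 1⊕1⊕1⊕1⊕1⊕0⊕1 = 0
p8 = XOR of data positions {9,10,11,12,13,14,15} = 0⊕1⊕0⊕1⊕1⊕0⊕1 = 0
Codeword b1..b15 = 111011100101101

111011100101101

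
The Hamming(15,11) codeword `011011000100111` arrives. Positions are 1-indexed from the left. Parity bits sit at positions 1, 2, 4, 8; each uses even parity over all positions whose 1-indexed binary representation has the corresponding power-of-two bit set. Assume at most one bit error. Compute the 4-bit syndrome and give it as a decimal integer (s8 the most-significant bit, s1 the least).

s1: b1⊕b3⊕b5⊕b7⊕b9⊕b11⊕b13⊕b15 = 0⊕1⊕1⊕0⊕0⊕0⊕1⊕1 = 0
s2: b2⊕b3⊕b6⊕b7⊕b10⊕b11⊕b14⊕b15 = 1⊕1⊕1⊕0⊕1⊕0⊕1⊕1 = 0
s4: b4⊕b5⊕b6⊕b7⊕b12⊕b13⊕b14⊕b15 = 0⊕1⊕1⊕0⊕0⊕1⊕1⊕1 = 1
s8: b8⊕b9⊕b10⊕b11⊕b12⊕b13⊕b14⊕b15 = 0⊕0⊕1⊕0⊕0⊕1⊕1⊕1 = 0
Syndrome (s8...s1) = 0100 → position 4.

4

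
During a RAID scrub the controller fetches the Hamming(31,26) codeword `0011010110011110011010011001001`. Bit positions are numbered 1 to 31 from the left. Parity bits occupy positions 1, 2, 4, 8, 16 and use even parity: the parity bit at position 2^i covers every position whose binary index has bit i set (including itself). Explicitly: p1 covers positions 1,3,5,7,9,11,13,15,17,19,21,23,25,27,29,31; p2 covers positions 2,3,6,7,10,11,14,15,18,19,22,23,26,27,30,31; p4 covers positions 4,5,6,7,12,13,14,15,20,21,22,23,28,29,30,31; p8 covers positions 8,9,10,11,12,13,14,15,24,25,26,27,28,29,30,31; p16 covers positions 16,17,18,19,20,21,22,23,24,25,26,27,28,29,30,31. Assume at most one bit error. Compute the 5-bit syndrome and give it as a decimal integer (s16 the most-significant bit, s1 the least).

22

s1: b1⊕b3⊕b5⊕b7⊕b9⊕b11⊕b13⊕b15⊕b17⊕b19⊕b21⊕b23⊕b25⊕b27⊕b29⊕b31 = 0⊕1⊕0⊕0⊕1⊕0⊕1⊕1⊕0⊕1⊕1⊕0⊕1⊕0⊕0⊕1 = 0
s2: b2⊕b3⊕b6⊕b7⊕b10⊕b11⊕b14⊕b15⊕b18⊕b19⊕b22⊕b23⊕b26⊕b27⊕b30⊕b31 = 0⊕1⊕1⊕0⊕0⊕0⊕1⊕1⊕1⊕1⊕0⊕0⊕0⊕0⊕0⊕1 = 1
s4: b4⊕b5⊕b6⊕b7⊕b12⊕b13⊕b14⊕b15⊕b20⊕b21⊕b22⊕b23⊕b28⊕b29⊕b30⊕b31 = 1⊕0⊕1⊕0⊕1⊕1⊕1⊕1⊕0⊕1⊕0⊕0⊕1⊕0⊕0⊕1 = 1
s8: b8⊕b9⊕b10⊕b11⊕b12⊕b13⊕b14⊕b15⊕b24⊕b25⊕b26⊕b27⊕b28⊕b29⊕b30⊕b31 = 1⊕1⊕0⊕0⊕1⊕1⊕1⊕1⊕1⊕1⊕0⊕0⊕1⊕0⊕0⊕1 = 0
s16: b16⊕b17⊕b18⊕b19⊕b20⊕b21⊕b22⊕b23⊕b24⊕b25⊕b26⊕b27⊕b28⊕b29⊕b30⊕b31 = 0⊕0⊕1⊕1⊕0⊕1⊕0⊕0⊕1⊕1⊕0⊕0⊕1⊕0⊕0⊕1 = 1
Syndrome (s16...s1) = 10110 → position 22.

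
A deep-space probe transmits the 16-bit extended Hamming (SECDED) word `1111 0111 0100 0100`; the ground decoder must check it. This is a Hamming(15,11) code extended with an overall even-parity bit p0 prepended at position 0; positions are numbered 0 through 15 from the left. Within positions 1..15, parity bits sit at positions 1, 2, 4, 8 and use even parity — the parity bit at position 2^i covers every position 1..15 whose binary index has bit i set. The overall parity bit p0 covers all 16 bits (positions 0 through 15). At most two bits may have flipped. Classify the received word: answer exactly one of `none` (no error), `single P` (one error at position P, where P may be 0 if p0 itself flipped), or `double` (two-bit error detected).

s1: b1⊕b3⊕b5⊕b7⊕b9⊕b11⊕b13⊕b15 = 1⊕1⊕1⊕1⊕1⊕0⊕1⊕0 = 0
s2: b2⊕b3⊕b6⊕b7⊕b10⊕b11⊕b14⊕b15 = 1⊕1⊕1⊕1⊕0⊕0⊕0⊕0 = 0
s4: b4⊕b5⊕b6⊕b7⊕b12⊕b13⊕b14⊕b15 = 0⊕1⊕1⊕1⊕0⊕1⊕0⊕0 = 0
s8: b8⊕b9⊕b10⊕b11⊕b12⊕b13⊕b14⊕b15 = 0⊕1⊕0⊕0⊕0⊕1⊕0⊕0 = 0
Syndrome (s8...s1) = 0000 → position 0 (no error).
Overall parity (XOR of all 16 bits, including p0): 1⊕1⊕1⊕1⊕0⊕1⊕1⊕1⊕0⊕1⊕0⊕0⊕0⊕1⊕0⊕0 = 1
Overall=1, syndrome position=0 → single-bit error at position 0.

single 0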